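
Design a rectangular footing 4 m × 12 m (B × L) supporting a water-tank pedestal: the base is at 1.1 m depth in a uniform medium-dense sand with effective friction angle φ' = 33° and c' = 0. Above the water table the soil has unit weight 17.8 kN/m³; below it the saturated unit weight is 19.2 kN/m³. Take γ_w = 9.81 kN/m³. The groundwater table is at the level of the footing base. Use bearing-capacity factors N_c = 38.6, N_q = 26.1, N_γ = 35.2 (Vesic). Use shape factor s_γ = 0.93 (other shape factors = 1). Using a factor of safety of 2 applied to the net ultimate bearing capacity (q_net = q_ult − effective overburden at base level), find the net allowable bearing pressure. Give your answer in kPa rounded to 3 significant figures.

q_all(net) ≈ 553 kPa

Effective surcharge at the founding depth q = γ·D_f = 17.8 × 1.1 = 19.58 kPa.
The water table coincides with the base, so in the self-weight term γ → γ' = 9.39 kN/m³.
q_ult = q·N_q + 0.5·γ·B·N_γ·s_γ
     = 19.58 × 26.1 + 0.5 × 9.39 × 4 × 35.2 × 0.93
     = 511.04 + 614.78 = 1125.8 kPa.
Net ultimate: q_net = 1125.8 − 19.58 = 1106.2 kPa.
q_all(net) = 1106.2 / 2 = 553.12 kPa.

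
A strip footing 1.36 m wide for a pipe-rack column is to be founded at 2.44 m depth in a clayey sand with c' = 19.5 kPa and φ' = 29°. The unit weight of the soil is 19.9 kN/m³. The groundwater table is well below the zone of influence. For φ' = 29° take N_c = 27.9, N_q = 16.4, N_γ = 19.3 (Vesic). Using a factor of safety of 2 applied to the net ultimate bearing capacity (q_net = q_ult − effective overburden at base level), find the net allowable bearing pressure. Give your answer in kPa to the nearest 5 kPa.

q = γ·D_f = 19.9 × 2.44 = 48.556 kPa.
c·N_c = 19.5 × 27.9 = 544.05 kPa
q·N_q = 48.556 × 16.4 = 796.32 kPa
0.5·γ·B·N_γ = 0.5 × 19.9 × 1.36 × 19.3 = 261.17 kPa
q_ult = 544.05 + 796.32 + 261.17 = 1601.5 kPa.
Net ultimate: q_net = 1601.5 − 48.556 = 1553 kPa.
q_all(net) = 1553 / 2 = 776.49 kPa.

q_all(net) ≈ 775 kPa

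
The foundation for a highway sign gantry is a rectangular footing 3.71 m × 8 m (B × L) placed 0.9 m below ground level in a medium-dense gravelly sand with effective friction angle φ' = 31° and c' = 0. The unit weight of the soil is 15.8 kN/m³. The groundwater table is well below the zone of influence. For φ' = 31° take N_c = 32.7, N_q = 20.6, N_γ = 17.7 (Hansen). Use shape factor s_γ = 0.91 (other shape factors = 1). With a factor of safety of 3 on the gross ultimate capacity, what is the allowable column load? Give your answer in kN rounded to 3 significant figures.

P_all ≈ 7570 kN

Overburden at base level: q = 15.8 × 0.9 = 14.22 kPa.
Surcharge term q·N_q = 14.22 × 20.6 = 292.93 kPa; self-weight term 0.5·γ·B·N_γ·s_γ = 0.5 × 15.8 × 3.71 × 17.7 × 0.91 = 472.08 kPa.
q_ult = 292.93 + 472.08 = 765.01 kPa.
Gross allowable pressure q_all = 765.01 / 3 = 255 kPa.
Footing area = 29.68 m², so allowable column load = 255 × 29.68 = 7568.5 kN.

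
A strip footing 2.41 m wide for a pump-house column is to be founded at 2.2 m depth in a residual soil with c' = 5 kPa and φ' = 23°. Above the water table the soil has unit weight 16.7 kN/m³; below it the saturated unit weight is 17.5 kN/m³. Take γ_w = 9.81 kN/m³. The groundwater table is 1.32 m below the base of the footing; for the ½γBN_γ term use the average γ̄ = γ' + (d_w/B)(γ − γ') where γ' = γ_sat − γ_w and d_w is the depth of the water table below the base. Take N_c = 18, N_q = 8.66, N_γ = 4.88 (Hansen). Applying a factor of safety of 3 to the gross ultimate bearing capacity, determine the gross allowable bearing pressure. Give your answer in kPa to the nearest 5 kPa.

q = γ·D_f = 16.7 × 2.2 = 36.74 kPa.
γ' = 7.69 kN/m³; averaging over the depth B below the base, γ̄ = γ' + (d_w/B)(γ − γ') = 12.625 kN/m³.
c·N_c = 5 × 18 = 90 kPa
q·N_q = 36.74 × 8.66 = 318.17 kPa
0.5·γ·B·N_γ = 0.5 × 12.625 × 2.41 × 4.88 = 74.24 kPa
q_ult = 90 + 318.17 + 74.24 = 482.41 kPa.
q_all = q_ult / FS = 482.41 / 3 = 160.8 kPa.

q_all ≈ 160 kPa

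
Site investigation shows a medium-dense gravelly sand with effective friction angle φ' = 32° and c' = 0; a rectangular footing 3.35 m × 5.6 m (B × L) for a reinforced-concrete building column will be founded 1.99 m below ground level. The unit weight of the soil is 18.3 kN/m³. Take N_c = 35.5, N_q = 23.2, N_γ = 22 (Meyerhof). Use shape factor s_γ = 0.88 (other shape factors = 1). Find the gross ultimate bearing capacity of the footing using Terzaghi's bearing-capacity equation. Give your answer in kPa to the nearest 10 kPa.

Overburden at base level: q = 18.3 × 1.99 = 36.417 kPa.
Surcharge term q·N_q = 36.417 × 23.2 = 844.87 kPa; self-weight term 0.5·γ·B·N_γ·s_γ = 0.5 × 18.3 × 3.35 × 22 × 0.88 = 593.43 kPa.
q_ult = 844.87 + 593.43 = 1438.3 kPa.

q_ult ≈ 1440 kPa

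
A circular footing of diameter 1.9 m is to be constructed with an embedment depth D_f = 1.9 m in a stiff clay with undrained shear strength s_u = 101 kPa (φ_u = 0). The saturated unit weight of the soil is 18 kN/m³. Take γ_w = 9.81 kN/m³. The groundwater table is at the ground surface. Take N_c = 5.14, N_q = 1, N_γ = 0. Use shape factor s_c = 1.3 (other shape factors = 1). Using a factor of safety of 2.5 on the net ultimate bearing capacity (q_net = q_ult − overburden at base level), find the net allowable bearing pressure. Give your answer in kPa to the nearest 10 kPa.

With the water table at the surface the whole profile is submerged: γ' = 18 − 9.81 = 8.19 kN/m³, so q = γ'·D_f = 15.561 kPa.
q_ult = c·N_c·s_c + q·N_q
     = 101 × 5.14 × 1.3 + 15.561 × 1
     = 674.88 + 15.561 = 690.44 kPa.
q_net = 690.44 − 15.561 = 674.88 kPa.
q_all(net) = 674.88 / 2.5 = 269.95 kPa.

q_all(net) ≈ 270 kPa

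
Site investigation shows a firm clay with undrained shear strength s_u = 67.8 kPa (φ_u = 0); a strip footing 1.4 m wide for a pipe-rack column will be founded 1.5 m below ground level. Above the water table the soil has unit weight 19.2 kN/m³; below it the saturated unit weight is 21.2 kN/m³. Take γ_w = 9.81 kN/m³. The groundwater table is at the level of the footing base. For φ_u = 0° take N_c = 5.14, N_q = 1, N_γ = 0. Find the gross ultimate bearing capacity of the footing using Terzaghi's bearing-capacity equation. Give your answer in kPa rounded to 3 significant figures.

q_ult ≈ 377 kPa

q = γ·D_f = 19.2 × 1.5 = 28.8 kPa.
c·N_c = 67.8 × 5.14 = 348.49 kPa
q·N_q = 28.8 × 1 = 28.8 kPa
q_ult = 348.49 + 28.8 = 377.29 kPa.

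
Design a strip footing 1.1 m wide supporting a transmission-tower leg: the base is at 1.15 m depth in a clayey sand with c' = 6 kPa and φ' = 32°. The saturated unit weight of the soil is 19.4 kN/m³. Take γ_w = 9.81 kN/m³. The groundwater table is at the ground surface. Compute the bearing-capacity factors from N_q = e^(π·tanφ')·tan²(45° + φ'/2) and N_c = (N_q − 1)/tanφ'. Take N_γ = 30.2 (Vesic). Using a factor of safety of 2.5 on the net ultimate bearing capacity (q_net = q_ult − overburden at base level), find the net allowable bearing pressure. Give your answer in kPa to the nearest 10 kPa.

q_all(net) ≈ 250 kPa

N_q = e^(π·tan32°)·tan²(61°) = 23.18; N_c = (N_q − 1)/tanφ' = 35.49.
With the water table at the surface the whole profile is submerged: γ' = 19.4 − 9.81 = 9.59 kN/m³, so q = γ'·D_f = 11.028 kPa; the same γ' applies in the ½γBN_γ term.
q_ult = c·N_c + q·N_q + 0.5·γ·B·N_γ
     = 6 × 35.49 + 11.028 × 23.177 + 0.5 × 9.59 × 1.1 × 30.2
     = 212.94 + 255.61 + 159.29 = 627.84 kPa.
q_net = 627.84 − 11.028 = 616.81 kPa.
q_all(net) = 616.81 / 2.5 = 246.72 kPa.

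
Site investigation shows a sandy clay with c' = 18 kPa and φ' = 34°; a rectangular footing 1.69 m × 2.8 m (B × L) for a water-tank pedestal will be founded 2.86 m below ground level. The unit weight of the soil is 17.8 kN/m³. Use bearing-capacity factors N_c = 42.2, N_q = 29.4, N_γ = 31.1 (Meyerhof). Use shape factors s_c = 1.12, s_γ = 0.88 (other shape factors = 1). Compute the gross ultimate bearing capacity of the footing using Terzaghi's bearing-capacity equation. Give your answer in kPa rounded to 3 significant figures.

Overburden at base level: q = 17.8 × 2.86 = 50.908 kPa.
Cohesion term c·N_c·s_c = 18 × 42.2 × 1.12 = 850.75 kPa; surcharge term q·N_q = 50.908 × 29.4 = 1496.7 kPa; self-weight term 0.5·γ·B·N_γ·s_γ = 0.5 × 17.8 × 1.69 × 31.1 × 0.88 = 411.64 kPa.
q_ult = 850.75 + 1496.7 + 411.64 = 2759.1 kPa.

q_ult ≈ 2760 kPa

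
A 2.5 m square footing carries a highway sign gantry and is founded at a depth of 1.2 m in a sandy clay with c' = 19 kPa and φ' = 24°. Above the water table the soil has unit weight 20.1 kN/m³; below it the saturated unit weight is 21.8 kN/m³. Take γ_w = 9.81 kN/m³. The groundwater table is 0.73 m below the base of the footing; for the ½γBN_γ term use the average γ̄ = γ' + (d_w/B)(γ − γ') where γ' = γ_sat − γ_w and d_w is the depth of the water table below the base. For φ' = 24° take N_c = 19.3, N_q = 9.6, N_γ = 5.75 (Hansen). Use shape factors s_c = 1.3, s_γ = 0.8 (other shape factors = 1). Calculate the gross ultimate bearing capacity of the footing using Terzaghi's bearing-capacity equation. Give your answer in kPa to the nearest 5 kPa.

q_ult ≈ 790 kPa

q = γ·D_f = 20.1 × 1.2 = 24.12 kPa.
γ' = 11.99 kN/m³; averaging over the depth B below the base, γ̄ = γ' + (d_w/B)(γ − γ') = 14.358 kN/m³.
c·N_c·s_c = 19 × 19.3 × 1.3 = 476.71 kPa
q·N_q = 24.12 × 9.6 = 231.55 kPa
0.5·γ·B·N_γ·s_γ = 0.5 × 14.358 × 2.5 × 5.75 × 0.8 = 82.559 kPa
q_ult = 476.71 + 231.55 + 82.559 = 790.82 kPa.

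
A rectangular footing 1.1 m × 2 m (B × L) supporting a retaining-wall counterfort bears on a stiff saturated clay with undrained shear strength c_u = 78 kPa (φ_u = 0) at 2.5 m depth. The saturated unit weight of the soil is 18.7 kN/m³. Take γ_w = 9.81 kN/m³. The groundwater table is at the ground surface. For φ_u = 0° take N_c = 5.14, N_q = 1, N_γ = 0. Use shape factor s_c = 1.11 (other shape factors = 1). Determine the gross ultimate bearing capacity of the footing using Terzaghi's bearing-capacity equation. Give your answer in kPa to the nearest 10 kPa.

Water table at ground surface, so effective unit weight γ' = 18.7 − 9.81 = 8.89 kN/m³ is used throughout; overburden q = 8.89 × 2.5 = 22.225 kPa.
Cohesion term c·N_c·s_c = 78 × 5.14 × 1.11 = 445.02 kPa; surcharge term q·N_q = 22.225 × 1 = 22.225 kPa.
q_ult = 445.02 + 22.225 = 467.25 kPa.

q_ult ≈ 470 kPa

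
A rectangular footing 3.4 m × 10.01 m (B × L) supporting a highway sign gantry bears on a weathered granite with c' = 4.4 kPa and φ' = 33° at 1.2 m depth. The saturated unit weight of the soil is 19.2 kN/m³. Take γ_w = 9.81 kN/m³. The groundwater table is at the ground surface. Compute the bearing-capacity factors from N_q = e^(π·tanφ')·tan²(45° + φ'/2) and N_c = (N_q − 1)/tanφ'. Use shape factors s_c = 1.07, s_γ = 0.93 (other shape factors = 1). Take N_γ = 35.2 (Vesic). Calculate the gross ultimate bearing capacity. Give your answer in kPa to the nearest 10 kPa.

tan33° = 0.6494, so N_q = e^(π×0.6494)·tan²(61.5°) = 7.692 × 3.392 = 26.09.
N_c = (26.09 − 1)/tan33° = 38.64.
Water table at ground surface, so effective unit weight γ' = 19.2 − 9.81 = 9.39 kN/m³ is used throughout; overburden q = 9.39 × 1.2 = 11.268 kPa; the same γ' applies in the ½γBN_γ term.
Cohesion term c·N_c·s_c = 4.4 × 38.638 × 1.07 = 181.91 kPa; surcharge term q·N_q = 11.268 × 26.092 = 294 kPa; self-weight term 0.5·γ·B·N_γ·s_γ = 0.5 × 9.39 × 3.4 × 35.2 × 0.93 = 522.56 kPa.
q_ult = 181.91 + 294 + 522.56 = 998.48 kPa.

q_ult ≈ 1000 kPa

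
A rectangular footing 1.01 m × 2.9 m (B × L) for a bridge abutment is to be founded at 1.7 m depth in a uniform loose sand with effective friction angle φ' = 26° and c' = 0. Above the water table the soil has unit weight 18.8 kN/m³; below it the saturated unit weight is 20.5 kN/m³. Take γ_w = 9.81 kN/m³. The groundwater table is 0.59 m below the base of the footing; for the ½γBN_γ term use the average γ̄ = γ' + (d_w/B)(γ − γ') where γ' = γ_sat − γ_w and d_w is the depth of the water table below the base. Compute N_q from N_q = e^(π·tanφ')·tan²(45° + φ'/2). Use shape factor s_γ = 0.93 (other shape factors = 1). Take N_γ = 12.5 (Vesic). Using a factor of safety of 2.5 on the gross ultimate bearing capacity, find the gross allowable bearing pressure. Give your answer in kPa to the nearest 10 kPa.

q_all ≈ 190 kPa

N_q = e^(π·tan26°)·tan²(58°) = 11.85.
Effective surcharge at the founding depth q = γ·D_f = 18.8 × 1.7 = 31.96 kPa.
With d_w = 0.59 m < B, γ̄ = 10.69 + (0.59/1.01) × (18.8 − 10.69) = 15.428 kN/m³.
q_ult = q·N_q + 0.5·γ·B·N_γ·s_γ
     = 31.96 × 11.854 + 0.5 × 15.428 × 1.01 × 12.5 × 0.93
     = 378.86 + 90.569 = 469.43 kPa.
q_all = 469.43 / 2.5 = 187.77 kPa.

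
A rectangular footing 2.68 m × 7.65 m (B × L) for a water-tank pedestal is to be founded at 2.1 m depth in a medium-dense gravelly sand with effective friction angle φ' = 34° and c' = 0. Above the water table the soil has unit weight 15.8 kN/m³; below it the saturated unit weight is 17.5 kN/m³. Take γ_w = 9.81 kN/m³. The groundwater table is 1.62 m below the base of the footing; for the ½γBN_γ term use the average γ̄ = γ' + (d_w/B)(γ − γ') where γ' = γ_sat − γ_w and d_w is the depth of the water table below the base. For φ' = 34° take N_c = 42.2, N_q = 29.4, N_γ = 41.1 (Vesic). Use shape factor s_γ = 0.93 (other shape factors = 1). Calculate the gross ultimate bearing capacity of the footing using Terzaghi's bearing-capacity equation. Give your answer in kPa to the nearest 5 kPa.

Overburden at base level: q = 15.8 × 2.1 = 33.18 kPa.
The water table is 1.62 m below the base (< B = 2.68 m), so the ½γBN_γ term uses γ̄ = γ' + (d_w/B)(γ − γ') = 7.69 + (1.62/2.68)(15.8 − 7.69) = 12.592 kN/m³.
Surcharge term q·N_q = 33.18 × 29.4 = 975.49 kPa; self-weight term 0.5·γ·B·N_γ·s_γ = 0.5 × 12.592 × 2.68 × 41.1 × 0.93 = 644.96 kPa.
q_ult = 975.49 + 644.96 = 1620.5 kPa.

q_ult ≈ 1620 kPa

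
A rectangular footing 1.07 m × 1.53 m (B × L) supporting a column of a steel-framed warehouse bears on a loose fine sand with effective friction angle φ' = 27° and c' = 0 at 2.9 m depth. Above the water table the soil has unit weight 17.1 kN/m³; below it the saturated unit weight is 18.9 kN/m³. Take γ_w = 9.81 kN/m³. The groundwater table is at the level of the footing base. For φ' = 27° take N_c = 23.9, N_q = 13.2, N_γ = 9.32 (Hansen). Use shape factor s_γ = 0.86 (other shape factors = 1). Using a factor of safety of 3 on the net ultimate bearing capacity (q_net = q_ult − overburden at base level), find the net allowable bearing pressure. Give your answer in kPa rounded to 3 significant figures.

q_all(net) ≈ 215 kPa

q = γ·D_f = 17.1 × 2.9 = 49.59 kPa.
For the ½γBN_γ term take γ' = 18.9 − 9.81 = 9.09 kN/m³ (soil below base is submerged).
q·N_q = 49.59 × 13.2 = 654.59 kPa
0.5·γ·B·N_γ·s_γ = 0.5 × 9.09 × 1.07 × 9.32 × 0.86 = 38.979 kPa
q_ult = 654.59 + 38.979 = 693.57 kPa.
q_net = 693.57 − 49.59 = 643.98 kPa.
q_all(net) = 643.98 / 3 = 214.66 kPa.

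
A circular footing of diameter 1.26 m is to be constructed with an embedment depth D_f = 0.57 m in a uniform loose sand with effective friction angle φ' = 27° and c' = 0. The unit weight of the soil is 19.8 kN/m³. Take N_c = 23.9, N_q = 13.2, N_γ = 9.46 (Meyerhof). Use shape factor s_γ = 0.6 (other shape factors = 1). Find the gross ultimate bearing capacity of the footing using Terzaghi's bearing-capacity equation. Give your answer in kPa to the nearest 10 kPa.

q_ult ≈ 220 kPa

Overburden at base level: q = 19.8 × 0.57 = 11.286 kPa.
Surcharge term q·N_q = 11.286 × 13.2 = 148.98 kPa; self-weight term 0.5·γ·B·N_γ·s_γ = 0.5 × 19.8 × 1.26 × 9.46 × 0.6 = 70.802 kPa.
q_ult = 148.98 + 70.802 = 219.78 kPa.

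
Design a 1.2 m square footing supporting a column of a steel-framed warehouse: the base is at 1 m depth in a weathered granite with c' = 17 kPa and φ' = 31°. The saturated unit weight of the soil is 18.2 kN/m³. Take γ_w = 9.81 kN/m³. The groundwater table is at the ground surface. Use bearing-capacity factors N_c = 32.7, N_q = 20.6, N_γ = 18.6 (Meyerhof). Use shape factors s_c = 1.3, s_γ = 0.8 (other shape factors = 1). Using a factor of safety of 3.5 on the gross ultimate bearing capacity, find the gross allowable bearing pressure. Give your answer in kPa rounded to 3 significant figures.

With the water table at the surface the whole profile is submerged: γ' = 18.2 − 9.81 = 8.39 kN/m³, so q = γ'·D_f = 8.39 kPa; the same γ' applies in the ½γBN_γ term.
q_ult = c·N_c·s_c + q·N_q + 0.5·γ·B·N_γ·s_γ
     = 17 × 32.7 × 1.3 + 8.39 × 20.6 + 0.5 × 8.39 × 1.2 × 18.6 × 0.8
     = 722.67 + 172.83 + 74.906 = 970.41 kPa.
q_all = 970.41 / 3.5 = 277.26 kPa.

q_all ≈ 277 kPa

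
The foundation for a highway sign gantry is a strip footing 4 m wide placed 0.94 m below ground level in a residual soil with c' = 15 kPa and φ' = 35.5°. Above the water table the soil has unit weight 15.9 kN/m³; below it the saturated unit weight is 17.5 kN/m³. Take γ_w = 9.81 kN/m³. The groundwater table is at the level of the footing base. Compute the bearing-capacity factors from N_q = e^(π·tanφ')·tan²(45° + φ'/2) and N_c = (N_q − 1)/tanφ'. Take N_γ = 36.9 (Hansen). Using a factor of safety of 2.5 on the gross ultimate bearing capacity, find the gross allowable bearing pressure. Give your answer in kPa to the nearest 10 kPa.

N_q = e^(π·tan35.5°)·tan²(62.75°) = 35.44; N_c = (N_q − 1)/tanφ' = 48.29.
q = γ·D_f = 15.9 × 0.94 = 14.946 kPa.
For the ½γBN_γ term take γ' = 17.5 − 9.81 = 7.69 kN/m³ (soil below base is submerged).
c·N_c = 15 × 48.287 = 724.31 kPa
q·N_q = 14.946 × 35.443 = 529.73 kPa
0.5·γ·B·N_γ = 0.5 × 7.69 × 4 × 36.9 = 567.52 kPa
q_ult = 724.31 + 529.73 + 567.52 = 1821.6 kPa.
q_all = 1821.6 / 2.5 = 728.62 kPa.

q_all ≈ 730 kPa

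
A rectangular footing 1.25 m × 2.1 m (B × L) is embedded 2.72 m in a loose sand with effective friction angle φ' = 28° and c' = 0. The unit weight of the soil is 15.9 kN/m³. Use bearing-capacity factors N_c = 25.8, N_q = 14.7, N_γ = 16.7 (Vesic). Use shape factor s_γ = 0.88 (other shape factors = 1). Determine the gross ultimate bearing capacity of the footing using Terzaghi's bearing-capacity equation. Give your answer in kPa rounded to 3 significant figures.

q_ult ≈ 782 kPa

Overburden at base level: q = 15.9 × 2.72 = 43.248 kPa.
Surcharge term q·N_q = 43.248 × 14.7 = 635.75 kPa; self-weight term 0.5·γ·B·N_γ·s_γ = 0.5 × 15.9 × 1.25 × 16.7 × 0.88 = 146.04 kPa.
q_ult = 635.75 + 146.04 = 781.79 kPa.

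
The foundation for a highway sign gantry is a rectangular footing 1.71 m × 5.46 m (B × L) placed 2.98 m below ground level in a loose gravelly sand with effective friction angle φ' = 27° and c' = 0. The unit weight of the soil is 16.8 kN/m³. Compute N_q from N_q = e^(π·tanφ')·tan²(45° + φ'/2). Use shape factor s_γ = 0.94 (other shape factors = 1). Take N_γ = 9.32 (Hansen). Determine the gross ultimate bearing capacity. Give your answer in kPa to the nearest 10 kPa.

tan27° = 0.5095, so N_q = e^(π×0.5095)·tan²(58.5°) = 4.957 × 2.663 = 13.2.
q = γ·D_f = 16.8 × 2.98 = 50.064 kPa.
q·N_q = 50.064 × 13.199 = 660.8 kPa
0.5·γ·B·N_γ·s_γ = 0.5 × 16.8 × 1.71 × 9.32 × 0.94 = 125.84 kPa
q_ult = 660.8 + 125.84 = 786.64 kPa.

q_ult ≈ 790 kPa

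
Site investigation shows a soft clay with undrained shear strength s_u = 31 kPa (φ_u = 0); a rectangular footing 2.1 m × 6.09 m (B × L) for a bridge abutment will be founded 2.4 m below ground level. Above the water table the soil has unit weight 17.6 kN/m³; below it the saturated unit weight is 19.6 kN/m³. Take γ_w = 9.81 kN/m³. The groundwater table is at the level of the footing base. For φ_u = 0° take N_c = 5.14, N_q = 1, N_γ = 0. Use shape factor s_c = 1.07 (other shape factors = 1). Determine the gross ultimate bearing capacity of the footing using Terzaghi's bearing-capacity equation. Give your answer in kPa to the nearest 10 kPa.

q_ult ≈ 210 kPa

Effective surcharge at the founding depth q = γ·D_f = 17.6 × 2.4 = 42.24 kPa.
q_ult = c·N_c·s_c + q·N_q
     = 31 × 5.14 × 1.07 + 42.24 × 1
     = 170.49 + 42.24 = 212.73 kPa.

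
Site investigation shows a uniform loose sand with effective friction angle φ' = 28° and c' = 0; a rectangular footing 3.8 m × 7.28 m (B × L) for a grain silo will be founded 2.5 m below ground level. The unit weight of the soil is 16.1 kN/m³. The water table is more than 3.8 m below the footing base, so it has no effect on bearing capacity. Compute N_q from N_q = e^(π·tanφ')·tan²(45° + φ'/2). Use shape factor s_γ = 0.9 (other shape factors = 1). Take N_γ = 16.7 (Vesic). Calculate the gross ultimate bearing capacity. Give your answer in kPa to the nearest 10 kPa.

q_ult ≈ 1050 kPa

tan28° = 0.5317, so N_q = e^(π×0.5317)·tan²(59°) = 5.314 × 2.77 = 14.72.
Overburden at base level: q = 16.1 × 2.5 = 40.25 kPa.
Surcharge term q·N_q = 40.25 × 14.72 = 592.48 kPa; self-weight term 0.5·γ·B·N_γ·s_γ = 0.5 × 16.1 × 3.8 × 16.7 × 0.9 = 459.77 kPa.
q_ult = 592.48 + 459.77 = 1052.2 kPa.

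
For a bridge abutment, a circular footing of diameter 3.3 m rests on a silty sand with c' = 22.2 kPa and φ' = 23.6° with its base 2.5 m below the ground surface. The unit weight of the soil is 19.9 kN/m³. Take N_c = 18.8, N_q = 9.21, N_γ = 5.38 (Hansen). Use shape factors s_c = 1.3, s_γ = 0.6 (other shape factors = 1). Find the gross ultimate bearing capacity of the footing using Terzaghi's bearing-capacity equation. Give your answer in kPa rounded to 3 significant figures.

Effective surcharge at the founding depth q = γ·D_f = 19.9 × 2.5 = 49.75 kPa.
q_ult = c·N_c·s_c + q·N_q + 0.5·γ·B·N_γ·s_γ
     = 22.2 × 18.8 × 1.3 + 49.75 × 9.21 + 0.5 × 19.9 × 3.3 × 5.38 × 0.6
     = 542.57 + 458.2 + 105.99 = 1106.8 kPa.

q_ult ≈ 1110 kPa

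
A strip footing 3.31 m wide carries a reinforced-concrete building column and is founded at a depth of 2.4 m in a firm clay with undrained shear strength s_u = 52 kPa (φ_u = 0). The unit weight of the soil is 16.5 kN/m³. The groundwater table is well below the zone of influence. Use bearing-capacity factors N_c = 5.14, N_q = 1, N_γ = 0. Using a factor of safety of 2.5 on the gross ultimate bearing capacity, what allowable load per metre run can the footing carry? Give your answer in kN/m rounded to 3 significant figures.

≈ 406 kN/m

Overburden at base level: q = 16.5 × 2.4 = 39.6 kPa.
Cohesion term c·N_c = 52 × 5.14 = 267.28 kPa; surcharge term q·N_q = 39.6 × 1 = 39.6 kPa.
q_ult = 267.28 + 39.6 = 306.88 kPa.
Gross allowable pressure q_all = 306.88 / 2.5 = 122.75 kPa.
Allowable wall load = q_all × B = 122.75 × 3.31 = 406.31 kN per metre run.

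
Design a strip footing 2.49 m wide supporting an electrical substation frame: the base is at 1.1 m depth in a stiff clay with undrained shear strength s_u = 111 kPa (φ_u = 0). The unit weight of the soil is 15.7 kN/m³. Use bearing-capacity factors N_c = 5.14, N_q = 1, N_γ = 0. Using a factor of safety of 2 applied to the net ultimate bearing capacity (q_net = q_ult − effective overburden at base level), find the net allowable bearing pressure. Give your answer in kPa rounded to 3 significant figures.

Effective surcharge at the founding depth q = γ·D_f = 15.7 × 1.1 = 17.27 kPa.
q_ult = c·N_c + q·N_q
     = 111 × 5.14 + 17.27 × 1
     = 570.54 + 17.27 = 587.81 kPa.
Net ultimate: q_net = 587.81 − 17.27 = 570.54 kPa.
q_all(net) = 570.54 / 2 = 285.27 kPa.

q_all(net) ≈ 285 kPa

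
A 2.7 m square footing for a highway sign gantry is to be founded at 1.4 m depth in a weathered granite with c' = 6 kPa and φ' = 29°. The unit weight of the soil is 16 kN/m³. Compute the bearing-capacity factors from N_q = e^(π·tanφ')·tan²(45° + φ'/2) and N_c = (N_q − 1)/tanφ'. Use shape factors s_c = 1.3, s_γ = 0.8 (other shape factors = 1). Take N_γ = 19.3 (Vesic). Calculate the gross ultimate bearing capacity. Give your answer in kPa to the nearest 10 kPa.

tan29° = 0.5543, so N_q = e^(π×0.5543)·tan²(59.5°) = 5.705 × 2.882 = 16.44.
N_c = (16.44 − 1)/tan29° = 27.86.
Effective surcharge at the founding depth q = γ·D_f = 16 × 1.4 = 22.4 kPa.
q_ult = c·N_c·s_c + q·N_q + 0.5·γ·B·N_γ·s_γ
     = 6 × 27.86 × 1.3 + 22.4 × 16.443 + 0.5 × 16 × 2.7 × 19.3 × 0.8
     = 217.31 + 368.33 + 333.5 = 919.15 kPa.

q_ult ≈ 920 kPa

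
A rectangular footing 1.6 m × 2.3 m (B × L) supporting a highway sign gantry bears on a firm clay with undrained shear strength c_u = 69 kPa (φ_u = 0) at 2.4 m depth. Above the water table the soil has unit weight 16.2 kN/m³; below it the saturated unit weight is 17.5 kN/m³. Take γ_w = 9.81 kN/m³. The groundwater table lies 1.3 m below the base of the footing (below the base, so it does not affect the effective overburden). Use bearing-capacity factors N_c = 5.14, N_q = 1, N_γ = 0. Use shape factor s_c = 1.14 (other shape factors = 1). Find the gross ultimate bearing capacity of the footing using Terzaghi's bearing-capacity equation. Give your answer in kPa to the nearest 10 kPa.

q = γ·D_f = 16.2 × 2.4 = 38.88 kPa.
c·N_c·s_c = 69 × 5.14 × 1.14 = 404.31 kPa
q·N_q = 38.88 × 1 = 38.88 kPa
q_ult = 404.31 + 38.88 = 443.19 kPa.

q_ult ≈ 440 kPa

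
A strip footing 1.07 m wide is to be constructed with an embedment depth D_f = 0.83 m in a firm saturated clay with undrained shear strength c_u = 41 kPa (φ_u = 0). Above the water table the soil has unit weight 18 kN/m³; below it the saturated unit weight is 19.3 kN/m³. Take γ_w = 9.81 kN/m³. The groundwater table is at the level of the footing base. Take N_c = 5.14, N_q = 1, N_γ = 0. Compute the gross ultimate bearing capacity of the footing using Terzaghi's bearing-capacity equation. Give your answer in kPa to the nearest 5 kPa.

Effective surcharge at the founding depth q = γ·D_f = 18 × 0.83 = 14.94 kPa.
q_ult = c·N_c + q·N_q
     = 41 × 5.14 + 14.94 × 1
     = 210.74 + 14.94 = 225.68 kPa.

q_ult ≈ 225 kPa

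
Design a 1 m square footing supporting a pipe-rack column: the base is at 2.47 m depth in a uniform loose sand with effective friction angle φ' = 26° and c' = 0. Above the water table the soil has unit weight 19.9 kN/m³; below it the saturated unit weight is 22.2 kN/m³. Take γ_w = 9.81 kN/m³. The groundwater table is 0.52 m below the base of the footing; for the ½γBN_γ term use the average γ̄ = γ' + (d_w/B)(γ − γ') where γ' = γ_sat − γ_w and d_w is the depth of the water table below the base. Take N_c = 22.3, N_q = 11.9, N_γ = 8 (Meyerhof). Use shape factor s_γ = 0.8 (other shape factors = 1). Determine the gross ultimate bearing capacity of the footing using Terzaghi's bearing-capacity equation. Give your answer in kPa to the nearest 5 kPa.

Overburden at base level: q = 19.9 × 2.47 = 49.153 kPa.
The water table is 0.52 m below the base (< B = 1 m), so the ½γBN_γ term uses γ̄ = γ' + (d_w/B)(γ − γ') = 12.39 + (0.52/1)(19.9 − 12.39) = 16.295 kN/m³.
Surcharge term q·N_q = 49.153 × 11.9 = 584.92 kPa; self-weight term 0.5·γ·B·N_γ·s_γ = 0.5 × 16.295 × 1 × 8 × 0.8 = 52.145 kPa.
q_ult = 584.92 + 52.145 = 637.07 kPa.

q_ult ≈ 635 kPa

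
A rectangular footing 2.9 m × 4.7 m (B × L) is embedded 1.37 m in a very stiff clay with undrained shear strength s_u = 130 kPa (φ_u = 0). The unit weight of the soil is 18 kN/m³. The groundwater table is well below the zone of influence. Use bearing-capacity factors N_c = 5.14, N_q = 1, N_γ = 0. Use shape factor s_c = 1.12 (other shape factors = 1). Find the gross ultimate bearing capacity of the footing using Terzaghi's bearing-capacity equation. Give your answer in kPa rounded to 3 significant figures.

q_ult ≈ 773 kPa

q = γ·D_f = 18 × 1.37 = 24.66 kPa.
c·N_c·s_c = 130 × 5.14 × 1.12 = 748.38 kPa
q·N_q = 24.66 × 1 = 24.66 kPa
q_ult = 748.38 + 24.66 = 773.04 kPa.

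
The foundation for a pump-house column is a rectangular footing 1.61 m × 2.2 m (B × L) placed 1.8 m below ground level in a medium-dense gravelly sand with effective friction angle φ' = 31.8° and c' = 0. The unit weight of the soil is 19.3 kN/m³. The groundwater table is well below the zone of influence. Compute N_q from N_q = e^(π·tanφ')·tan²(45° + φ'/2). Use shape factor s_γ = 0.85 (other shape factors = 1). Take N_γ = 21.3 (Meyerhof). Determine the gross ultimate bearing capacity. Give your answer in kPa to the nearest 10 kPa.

q_ult ≈ 1070 kPa

tan31.8° = 0.62, so N_q = e^(π×0.62)·tan²(60.9°) = 7.014 × 3.228 = 22.64.
q = γ·D_f = 19.3 × 1.8 = 34.74 kPa.
q·N_q = 34.74 × 22.64 = 786.51 kPa
0.5·γ·B·N_γ·s_γ = 0.5 × 19.3 × 1.61 × 21.3 × 0.85 = 281.29 kPa
q_ult = 786.51 + 281.29 = 1067.8 kPa.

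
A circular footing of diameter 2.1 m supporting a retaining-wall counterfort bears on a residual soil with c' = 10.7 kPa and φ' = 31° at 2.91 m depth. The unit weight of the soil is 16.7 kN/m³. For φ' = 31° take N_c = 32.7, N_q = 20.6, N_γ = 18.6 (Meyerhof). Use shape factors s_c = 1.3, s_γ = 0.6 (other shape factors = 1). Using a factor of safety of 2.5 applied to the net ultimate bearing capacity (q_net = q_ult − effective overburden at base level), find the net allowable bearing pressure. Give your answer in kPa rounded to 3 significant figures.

q_all(net) ≈ 641 kPa

Overburden at base level: q = 16.7 × 2.91 = 48.597 kPa.
Cohesion term c·N_c·s_c = 10.7 × 32.7 × 1.3 = 454.86 kPa; surcharge term q·N_q = 48.597 × 20.6 = 1001.1 kPa; self-weight term 0.5·γ·B·N_γ·s_γ = 0.5 × 16.7 × 2.1 × 18.6 × 0.6 = 195.69 kPa.
q_ult = 454.86 + 1001.1 + 195.69 = 1651.6 kPa.
Net ultimate: q_net = 1651.6 − 48.597 = 1603 kPa.
q_all(net) = 1603 / 2.5 = 641.22 kPa.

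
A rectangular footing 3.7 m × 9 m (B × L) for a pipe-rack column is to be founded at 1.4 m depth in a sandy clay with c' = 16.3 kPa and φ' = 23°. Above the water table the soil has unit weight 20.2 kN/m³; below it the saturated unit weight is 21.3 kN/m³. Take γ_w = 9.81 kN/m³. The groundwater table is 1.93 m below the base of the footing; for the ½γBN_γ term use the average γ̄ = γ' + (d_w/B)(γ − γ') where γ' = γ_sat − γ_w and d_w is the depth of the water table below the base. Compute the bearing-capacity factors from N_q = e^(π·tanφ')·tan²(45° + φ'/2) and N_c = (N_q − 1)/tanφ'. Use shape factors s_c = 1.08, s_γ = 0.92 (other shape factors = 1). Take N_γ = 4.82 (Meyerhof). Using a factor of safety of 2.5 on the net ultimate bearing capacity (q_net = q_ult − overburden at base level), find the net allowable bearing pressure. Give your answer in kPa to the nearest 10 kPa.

q_all(net) ≈ 270 kPa

N_q = e^(π·tan23°)·tan²(56.5°) = 8.66; N_c = (N_q − 1)/tanφ' = 18.05.
Overburden at base level: q = 20.2 × 1.4 = 28.28 kPa.
The water table is 1.93 m below the base (< B = 3.7 m), so the ½γBN_γ term uses γ̄ = γ' + (d_w/B)(γ − γ') = 11.49 + (1.93/3.7)(20.2 − 11.49) = 16.033 kN/m³.
Cohesion term c·N_c·s_c = 16.3 × 18.049 × 1.08 = 317.73 kPa; surcharge term q·N_q = 28.28 × 8.6612 = 244.94 kPa; self-weight term 0.5·γ·B·N_γ·s_γ = 0.5 × 16.033 × 3.7 × 4.82 × 0.92 = 131.53 kPa.
q_ult = 317.73 + 244.94 + 131.53 = 694.2 kPa.
q_net = 694.2 − 28.28 = 665.92 kPa.
q_all(net) = 665.92 / 2.5 = 266.37 kPa.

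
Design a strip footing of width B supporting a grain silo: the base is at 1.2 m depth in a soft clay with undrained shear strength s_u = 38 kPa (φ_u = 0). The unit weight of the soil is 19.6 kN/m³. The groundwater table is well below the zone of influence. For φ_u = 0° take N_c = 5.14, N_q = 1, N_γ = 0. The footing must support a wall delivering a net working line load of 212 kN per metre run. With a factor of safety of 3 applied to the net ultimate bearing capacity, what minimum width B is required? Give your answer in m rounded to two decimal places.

B = 3.26 m

q = γ·D_f = 19.6 × 1.2 = 23.52 kPa.
c·N_c = 38 × 5.14 = 195.32 kPa
q·N_q = 23.52 × 1 = 23.52 kPa
q_ult = 195.32 + 23.52 = 218.84 kPa.
For φ = 0 the ½γBN_γ term vanishes, so q_ult is independent of B. q_net = 218.84 − 23.52 = 195.32 kPa; q_all(net) = 195.32/3 = 65.107 kPa.
Required width B = w / q_all(net) = 212 / 65.107 = 3.256 m.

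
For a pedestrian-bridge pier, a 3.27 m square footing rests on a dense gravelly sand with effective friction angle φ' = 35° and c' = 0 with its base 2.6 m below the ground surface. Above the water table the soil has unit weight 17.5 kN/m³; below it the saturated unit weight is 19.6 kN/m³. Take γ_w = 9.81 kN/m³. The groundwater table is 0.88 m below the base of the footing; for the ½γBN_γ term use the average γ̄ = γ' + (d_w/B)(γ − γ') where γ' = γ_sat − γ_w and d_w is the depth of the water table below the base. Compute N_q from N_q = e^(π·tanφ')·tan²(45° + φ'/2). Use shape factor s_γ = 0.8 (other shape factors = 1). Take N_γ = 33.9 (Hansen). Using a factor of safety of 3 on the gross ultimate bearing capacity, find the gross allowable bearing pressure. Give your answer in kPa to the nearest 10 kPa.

q_all ≈ 680 kPa

N_q = e^(π·tan35°)·tan²(62.5°) = 33.3.
Effective surcharge at the founding depth q = γ·D_f = 17.5 × 2.6 = 45.5 kPa.
With d_w = 0.88 m < B, γ̄ = 9.79 + (0.88/3.27) × (17.5 − 9.79) = 11.865 kN/m³.
q_ult = q·N_q + 0.5·γ·B·N_γ·s_γ
     = 45.5 × 33.296 + 0.5 × 11.865 × 3.27 × 33.9 × 0.8
     = 1515 + 526.1 = 2041.1 kPa.
q_all = 2041.1 / 3 = 680.36 kPa.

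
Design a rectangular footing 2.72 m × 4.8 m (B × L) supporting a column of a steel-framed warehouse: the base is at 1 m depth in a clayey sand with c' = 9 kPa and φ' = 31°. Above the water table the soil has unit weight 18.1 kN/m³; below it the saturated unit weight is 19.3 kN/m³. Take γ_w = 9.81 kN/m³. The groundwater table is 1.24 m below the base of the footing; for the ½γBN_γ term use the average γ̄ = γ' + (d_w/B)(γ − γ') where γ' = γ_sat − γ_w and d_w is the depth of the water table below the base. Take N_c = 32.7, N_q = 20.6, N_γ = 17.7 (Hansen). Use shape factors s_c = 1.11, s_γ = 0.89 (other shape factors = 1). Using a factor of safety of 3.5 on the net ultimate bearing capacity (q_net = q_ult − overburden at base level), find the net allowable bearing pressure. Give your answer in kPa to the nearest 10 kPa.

q_all(net) ≈ 280 kPa

Overburden at base level: q = 18.1 × 1 = 18.1 kPa.
The water table is 1.24 m below the base (< B = 2.72 m), so the ½γBN_γ term uses γ̄ = γ' + (d_w/B)(γ − γ') = 9.49 + (1.24/2.72)(18.1 − 9.49) = 13.415 kN/m³.
Cohesion term c·N_c·s_c = 9 × 32.7 × 1.11 = 326.67 kPa; surcharge term q·N_q = 18.1 × 20.6 = 372.86 kPa; self-weight term 0.5·γ·B·N_γ·s_γ = 0.5 × 13.415 × 2.72 × 17.7 × 0.89 = 287.41 kPa.
q_ult = 326.67 + 372.86 + 287.41 = 986.94 kPa.
q_net = 986.94 − 18.1 = 968.84 kPa.
q_all(net) = 968.84 / 3.5 = 276.81 kPa.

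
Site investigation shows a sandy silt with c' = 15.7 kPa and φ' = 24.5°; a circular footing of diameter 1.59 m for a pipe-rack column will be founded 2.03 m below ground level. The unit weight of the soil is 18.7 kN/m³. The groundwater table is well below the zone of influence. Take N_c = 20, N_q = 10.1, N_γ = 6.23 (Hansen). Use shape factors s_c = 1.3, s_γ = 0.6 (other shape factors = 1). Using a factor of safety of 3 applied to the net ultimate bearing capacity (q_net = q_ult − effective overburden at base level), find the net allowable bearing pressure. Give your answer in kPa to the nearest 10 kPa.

q = γ·D_f = 18.7 × 2.03 = 37.961 kPa.
c·N_c·s_c = 15.7 × 20 × 1.3 = 408.2 kPa
q·N_q = 37.961 × 10.1 = 383.41 kPa
0.5·γ·B·N_γ·s_γ = 0.5 × 18.7 × 1.59 × 6.23 × 0.6 = 55.571 kPa
q_ult = 408.2 + 383.41 + 55.571 = 847.18 kPa.
Net ultimate: q_net = 847.18 − 37.961 = 809.22 kPa.
q_all(net) = 809.22 / 3 = 269.74 kPa.

q_all(net) ≈ 270 kPa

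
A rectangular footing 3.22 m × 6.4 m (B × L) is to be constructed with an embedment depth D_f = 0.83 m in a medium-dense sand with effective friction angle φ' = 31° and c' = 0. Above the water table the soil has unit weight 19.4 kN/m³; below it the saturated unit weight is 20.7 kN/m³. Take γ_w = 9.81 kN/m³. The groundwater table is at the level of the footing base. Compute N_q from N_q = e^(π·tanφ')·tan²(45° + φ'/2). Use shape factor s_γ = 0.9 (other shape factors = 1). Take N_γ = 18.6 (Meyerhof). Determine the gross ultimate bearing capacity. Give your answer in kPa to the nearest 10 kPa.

q_ult ≈ 630 kPa

tan31° = 0.6009, so N_q = e^(π×0.6009)·tan²(60.5°) = 6.604 × 3.124 = 20.63.
q = γ·D_f = 19.4 × 0.83 = 16.102 kPa.
For the ½γBN_γ term take γ' = 20.7 − 9.81 = 10.89 kN/m³ (soil below base is submerged).
q·N_q = 16.102 × 20.631 = 332.2 kPa
0.5·γ·B·N_γ·s_γ = 0.5 × 10.89 × 3.22 × 18.6 × 0.9 = 293.5 kPa
q_ult = 332.2 + 293.5 = 625.7 kPa.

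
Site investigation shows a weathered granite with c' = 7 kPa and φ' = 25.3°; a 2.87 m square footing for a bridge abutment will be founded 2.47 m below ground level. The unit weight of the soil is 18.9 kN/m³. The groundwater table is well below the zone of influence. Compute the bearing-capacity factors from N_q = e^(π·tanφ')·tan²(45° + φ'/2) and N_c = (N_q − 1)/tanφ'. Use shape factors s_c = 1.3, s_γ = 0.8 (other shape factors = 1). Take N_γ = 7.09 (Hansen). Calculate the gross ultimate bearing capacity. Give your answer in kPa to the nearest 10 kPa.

tan25.3° = 0.4727, so N_q = e^(π×0.4727)·tan²(57.65°) = 4.415 × 2.493 = 11.
N_c = (11 − 1)/tan25.3° = 21.17.
q = γ·D_f = 18.9 × 2.47 = 46.683 kPa.
c·N_c·s_c = 7 × 21.166 × 1.3 = 192.61 kPa
q·N_q = 46.683 × 11.005 = 513.74 kPa
0.5·γ·B·N_γ·s_γ = 0.5 × 18.9 × 2.87 × 7.09 × 0.8 = 153.83 kPa
q_ult = 192.61 + 513.74 + 153.83 = 860.18 kPa.

q_ult ≈ 860 kPa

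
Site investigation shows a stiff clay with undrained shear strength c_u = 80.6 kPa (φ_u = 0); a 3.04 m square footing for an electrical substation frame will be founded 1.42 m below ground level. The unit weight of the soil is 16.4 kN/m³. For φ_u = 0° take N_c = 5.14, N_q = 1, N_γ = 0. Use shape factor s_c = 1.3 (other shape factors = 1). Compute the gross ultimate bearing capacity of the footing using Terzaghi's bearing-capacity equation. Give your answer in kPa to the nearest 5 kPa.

Effective surcharge at the founding depth q = γ·D_f = 16.4 × 1.42 = 23.288 kPa.
q_ult = c·N_c·s_c + q·N_q
     = 80.6 × 5.14 × 1.3 + 23.288 × 1
     = 538.57 + 23.288 = 561.86 kPa.

q_ult ≈ 560 kPa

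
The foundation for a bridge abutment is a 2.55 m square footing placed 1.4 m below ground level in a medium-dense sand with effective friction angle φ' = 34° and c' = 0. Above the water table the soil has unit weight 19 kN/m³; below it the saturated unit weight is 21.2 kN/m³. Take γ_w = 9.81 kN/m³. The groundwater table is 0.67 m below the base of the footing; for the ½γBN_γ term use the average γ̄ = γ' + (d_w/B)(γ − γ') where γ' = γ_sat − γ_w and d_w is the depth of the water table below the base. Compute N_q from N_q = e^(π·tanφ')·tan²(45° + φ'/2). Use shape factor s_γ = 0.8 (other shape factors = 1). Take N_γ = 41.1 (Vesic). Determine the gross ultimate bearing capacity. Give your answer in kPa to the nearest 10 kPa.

q_ult ≈ 1340 kPa

tan34° = 0.6745, so N_q = e^(π×0.6745)·tan²(62°) = 8.323 × 3.537 = 29.44.
Effective surcharge at the founding depth q = γ·D_f = 19 × 1.4 = 26.6 kPa.
With d_w = 0.67 m < B, γ̄ = 11.39 + (0.67/2.55) × (19 − 11.39) = 13.389 kN/m³.
q_ult = q·N_q + 0.5·γ·B·N_γ·s_γ
     = 26.6 × 29.44 + 0.5 × 13.389 × 2.55 × 41.1 × 0.8
     = 783.1 + 561.31 = 1344.4 kPa.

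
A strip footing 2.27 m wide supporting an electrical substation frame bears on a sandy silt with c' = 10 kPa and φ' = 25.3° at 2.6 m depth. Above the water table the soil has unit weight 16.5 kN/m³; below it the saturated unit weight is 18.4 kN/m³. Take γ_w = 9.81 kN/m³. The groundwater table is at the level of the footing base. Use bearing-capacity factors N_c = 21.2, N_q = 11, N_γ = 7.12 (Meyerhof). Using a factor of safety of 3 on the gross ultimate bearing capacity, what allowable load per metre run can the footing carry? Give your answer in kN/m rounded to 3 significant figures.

≈ 570 kN/m

Effective surcharge at the founding depth q = γ·D_f = 16.5 × 2.6 = 42.9 kPa.
The water table coincides with the base, so in the self-weight term γ → γ' = 8.59 kN/m³.
q_ult = c·N_c + q·N_q + 0.5·γ·B·N_γ
     = 10 × 21.2 + 42.9 × 11 + 0.5 × 8.59 × 2.27 × 7.12
     = 212 + 471.9 + 69.418 = 753.32 kPa.
Gross allowable pressure q_all = 753.32 / 3 = 251.11 kPa.
Allowable wall load = q_all × B = 251.11 × 2.27 = 570.01 kN per metre run.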